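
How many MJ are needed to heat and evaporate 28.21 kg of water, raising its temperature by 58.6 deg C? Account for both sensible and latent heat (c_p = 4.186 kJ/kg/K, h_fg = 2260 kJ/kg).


E = m_water * (4.186 * dT + 2260) / 1000
= 28.21 * (4.186 * 58.6 + 2260) / 1000
= 70.6745 MJ

70.6745 MJ


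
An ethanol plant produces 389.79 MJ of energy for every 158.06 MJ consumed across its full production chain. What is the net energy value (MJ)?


NEV = E_out - E_in
= 389.79 - 158.06
= 231.7300 MJ

231.7300 MJ


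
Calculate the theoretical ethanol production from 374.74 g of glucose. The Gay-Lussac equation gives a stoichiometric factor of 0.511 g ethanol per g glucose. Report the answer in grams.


Theoretical ethanol yield: m_EtOH = 0.511 * m_glucose
m_EtOH = 0.511 * 374.74 = 191.4921 g

191.4921 g


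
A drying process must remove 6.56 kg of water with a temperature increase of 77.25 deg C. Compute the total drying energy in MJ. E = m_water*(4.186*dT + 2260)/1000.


E = m_water * (4.186 * dT + 2260) / 1000
= 6.56 * (4.186 * 77.25 + 2260) / 1000
= 16.9469 MJ

16.9469 MJ


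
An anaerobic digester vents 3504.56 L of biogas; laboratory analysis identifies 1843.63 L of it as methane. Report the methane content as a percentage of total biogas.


CH4% = V_CH4 / V_total * 100
= 1843.63 / 3504.56 * 100
= 52.6066%

52.6066%


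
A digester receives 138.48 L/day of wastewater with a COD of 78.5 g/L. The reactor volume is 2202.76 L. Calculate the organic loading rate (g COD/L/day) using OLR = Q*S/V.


OLR = Q * S / V
= 138.48 * 78.5 / 2202.76
= 4.9350 g/L/day

4.9350 g/L/day


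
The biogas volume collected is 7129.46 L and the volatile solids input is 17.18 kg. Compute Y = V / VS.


Y = V / VS
= 7129.46 / 17.18
= 414.9860 L/kg VS

414.9860 L/kg VS


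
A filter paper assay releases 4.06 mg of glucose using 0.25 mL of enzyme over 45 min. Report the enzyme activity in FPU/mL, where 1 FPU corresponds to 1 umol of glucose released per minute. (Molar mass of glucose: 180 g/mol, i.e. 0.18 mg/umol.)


Activity = glucose_mg / (0.18 mg/umol * V_mL * t_min)
= 4.06 / (0.18 * 0.25 * 45)
= 2.0049 FPU/mL

2.0049 FPU/mL


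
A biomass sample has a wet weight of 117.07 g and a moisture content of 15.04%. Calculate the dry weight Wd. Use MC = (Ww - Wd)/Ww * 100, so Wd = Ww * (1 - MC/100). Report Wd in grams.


Wd = Ww * (1 - MC/100)
= 117.07 * (1 - 15.04/100)
= 99.4627 g

99.4627 g


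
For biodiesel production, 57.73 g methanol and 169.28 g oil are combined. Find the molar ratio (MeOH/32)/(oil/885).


Molar ratio = n_MeOH / n_oil = (MeOH/32) / (oil/885) = (MeOH * 885) / (32 * oil)
= (57.73 * 885) / (32 * 169.28)
= 9.4317

9.4317


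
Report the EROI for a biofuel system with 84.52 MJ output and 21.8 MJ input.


EROI = E_out / E_in
= 84.52 / 21.8
= 3.8771

3.8771


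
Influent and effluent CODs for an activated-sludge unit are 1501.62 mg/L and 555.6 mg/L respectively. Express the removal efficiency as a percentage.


eta = (COD_in - COD_out) / COD_in * 100
= (1501.62 - 555.6) / 1501.62 * 100
= 63.0000%

63.0000%


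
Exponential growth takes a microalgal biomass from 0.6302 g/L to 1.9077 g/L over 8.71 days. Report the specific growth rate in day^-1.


mu = ln(X2/X1) / dt
= ln(1.9077/0.6302) / 8.71
= 0.1272 per day

0.1272 per day


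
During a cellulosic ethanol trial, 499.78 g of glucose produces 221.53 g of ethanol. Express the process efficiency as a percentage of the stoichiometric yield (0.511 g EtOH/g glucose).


Fermentation efficiency = (actual / (0.511 * glucose)) * 100
= (221.53 / (0.511 * 499.78)) * 100
= 86.7427%

86.7427%


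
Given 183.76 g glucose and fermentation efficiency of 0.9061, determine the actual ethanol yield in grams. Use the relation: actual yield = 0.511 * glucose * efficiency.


Actual ethanol: m = 0.511 * 183.76 * 0.9061
m = 85.0840 g

85.0840 g


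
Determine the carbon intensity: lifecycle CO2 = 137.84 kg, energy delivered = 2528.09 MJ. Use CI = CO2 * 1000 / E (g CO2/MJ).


CI = CO2 * 1000 / E
= 137.84 * 1000 / 2528.09
= 54.5234 g CO2/MJ

54.5234 g CO2/MJ


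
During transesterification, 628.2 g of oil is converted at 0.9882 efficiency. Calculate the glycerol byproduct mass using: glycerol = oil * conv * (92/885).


glycerol = oil * conv * (92/885)
= 628.2 * 0.9882 * 92 / 885
= 64.5338 g

64.5338 g


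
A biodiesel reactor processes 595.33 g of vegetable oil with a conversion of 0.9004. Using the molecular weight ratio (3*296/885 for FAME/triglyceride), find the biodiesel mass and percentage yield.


m_FAME = oil * conv * (3 * 296 / 885) = oil * conv * (888/885)
= 595.33 * 0.9004 * 888 / 885
= 537.8522 g
Y = m_FAME / oil * 100 = conv * (888/885) * 100
= 0.9004 * 888 / 885 * 100
= 90.35%

537.8522 g FAME; Y = 90.35%


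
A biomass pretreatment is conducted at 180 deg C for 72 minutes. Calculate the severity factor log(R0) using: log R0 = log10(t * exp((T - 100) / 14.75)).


logR0 = log10(t * exp((T - 100) / 14.75))
= log10(72 * exp((180 - 100) / 14.75))
= 4.2128

4.2128


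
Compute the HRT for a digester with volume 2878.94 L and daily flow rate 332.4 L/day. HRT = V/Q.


HRT = V / Q
= 2878.94 / 332.4
= 8.6611 days

8.6611 days


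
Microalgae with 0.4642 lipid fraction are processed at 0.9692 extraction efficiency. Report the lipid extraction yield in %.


Y = lipid_content * extraction_eff * 100
= 0.4642 * 0.9692 * 100
= 44.9903%

44.9903%


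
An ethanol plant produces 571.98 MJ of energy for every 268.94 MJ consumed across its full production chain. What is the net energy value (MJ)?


NEV = E_out - E_in
= 571.98 - 268.94
= 303.0400 MJ

303.0400 MJ


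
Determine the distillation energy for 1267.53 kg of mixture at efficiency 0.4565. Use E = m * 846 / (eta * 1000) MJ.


E = m * 846 / (eta * 1000)
= 1267.53 * 846 / (0.4565 * 1000)
= 2349.0260 MJ

2349.0260 MJ


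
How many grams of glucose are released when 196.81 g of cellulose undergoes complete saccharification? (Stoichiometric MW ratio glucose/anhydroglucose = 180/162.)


glucose = cellulose * 180/162
= 196.81 * 180/162
= 218.6778 g

218.6778 g


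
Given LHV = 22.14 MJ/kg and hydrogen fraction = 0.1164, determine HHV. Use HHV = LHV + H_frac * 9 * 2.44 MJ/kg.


HHV = LHV + H_frac * 9 * 2.44
= 22.14 + 0.1164 * 9 * 2.44
= 24.6961 MJ/kg

24.6961 MJ/kg


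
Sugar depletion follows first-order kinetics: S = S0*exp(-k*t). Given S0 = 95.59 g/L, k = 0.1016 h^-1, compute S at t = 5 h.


S = S0 * exp(-k * t)
S = 95.59 * exp(-0.1016 * 5)
S = 57.5163 g/L

57.5163 g/L


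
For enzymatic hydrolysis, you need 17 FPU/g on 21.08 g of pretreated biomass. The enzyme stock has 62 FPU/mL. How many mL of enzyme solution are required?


V = dosage * m_sub / activity
V = 17 * 21.08 / 62
V = 5.7800 mL

5.7800 mL


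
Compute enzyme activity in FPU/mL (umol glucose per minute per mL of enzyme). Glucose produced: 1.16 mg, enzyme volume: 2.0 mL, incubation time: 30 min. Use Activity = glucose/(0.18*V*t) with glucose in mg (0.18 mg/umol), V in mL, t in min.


Activity = glucose_mg / (0.18 mg/umol * V_mL * t_min)
= 1.16 / (0.18 * 2.0 * 30)
= 0.1074 FPU/mL

0.1074 FPU/mL


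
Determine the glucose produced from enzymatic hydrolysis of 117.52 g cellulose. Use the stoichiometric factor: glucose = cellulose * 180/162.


glucose = cellulose * 180/162
= 117.52 * 180/162
= 130.5778 g

130.5778 g


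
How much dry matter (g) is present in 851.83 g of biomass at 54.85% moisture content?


Wd = Ww * (1 - MC/100)
= 851.83 * (1 - 54.85/100)
= 384.6012 g

384.6012 g


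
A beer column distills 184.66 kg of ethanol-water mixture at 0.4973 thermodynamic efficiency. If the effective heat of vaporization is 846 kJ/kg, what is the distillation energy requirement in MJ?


E = m * 846 / (eta * 1000)
= 184.66 * 846 / (0.4973 * 1000)
= 314.1411 MJ

314.1411 MJ


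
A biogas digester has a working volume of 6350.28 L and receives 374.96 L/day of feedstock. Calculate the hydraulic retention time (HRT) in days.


HRT = V / Q
= 6350.28 / 374.96
= 16.9359 days

16.9359 days


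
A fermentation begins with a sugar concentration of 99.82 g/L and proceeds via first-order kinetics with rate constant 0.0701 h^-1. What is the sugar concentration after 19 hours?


S = S0 * exp(-k * t)
S = 99.82 * exp(-0.0701 * 19)
S = 26.3500 g/L

26.3500 g/L


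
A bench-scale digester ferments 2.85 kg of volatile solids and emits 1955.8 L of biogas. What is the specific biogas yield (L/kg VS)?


Y = V / VS
= 1955.8 / 2.85
= 686.2456 L/kg VS

686.2456 L/kg VS


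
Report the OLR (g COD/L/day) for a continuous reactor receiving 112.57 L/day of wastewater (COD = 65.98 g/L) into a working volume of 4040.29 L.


OLR = Q * S / V
= 112.57 * 65.98 / 4040.29
= 1.8383 g/L/day

1.8383 g/L/day


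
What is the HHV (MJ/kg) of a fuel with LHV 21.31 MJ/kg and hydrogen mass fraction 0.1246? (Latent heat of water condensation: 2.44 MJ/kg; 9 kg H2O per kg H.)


HHV = LHV + H_frac * 9 * 2.44
= 21.31 + 0.1246 * 9 * 2.44
= 24.0462 MJ/kg

24.0462 MJ/kg


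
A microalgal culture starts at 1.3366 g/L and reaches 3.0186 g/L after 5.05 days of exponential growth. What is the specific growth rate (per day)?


mu = ln(X2/X1) / dt
= ln(3.0186/1.3366) / 5.05
= 0.1613 per day

0.1613 per day


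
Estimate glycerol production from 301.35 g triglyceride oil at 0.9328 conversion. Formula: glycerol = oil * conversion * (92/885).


glycerol = oil * conv * (92/885)
= 301.35 * 0.9328 * 92 / 885
= 29.2216 g

29.2216 g


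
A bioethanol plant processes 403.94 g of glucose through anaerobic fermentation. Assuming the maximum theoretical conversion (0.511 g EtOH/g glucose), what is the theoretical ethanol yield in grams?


Theoretical ethanol yield: m_EtOH = 0.511 * m_glucose
m_EtOH = 0.511 * 403.94 = 206.4133 g

206.4133 g


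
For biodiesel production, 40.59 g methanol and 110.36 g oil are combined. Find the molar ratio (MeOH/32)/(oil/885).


Molar ratio = n_MeOH / n_oil = (MeOH/32) / (oil/885) = (MeOH * 885) / (32 * oil)
= (40.59 * 885) / (32 * 110.36)
= 10.1719

10.1719


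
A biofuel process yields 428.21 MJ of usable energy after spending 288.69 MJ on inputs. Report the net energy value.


NEV = E_out - E_in
= 428.21 - 288.69
= 139.5200 MJ

139.5200 MJ


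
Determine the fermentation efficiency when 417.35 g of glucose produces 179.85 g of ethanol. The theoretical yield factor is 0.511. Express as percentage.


Fermentation efficiency = (actual / (0.511 * glucose)) * 100
= (179.85 / (0.511 * 417.35)) * 100
= 84.3314%

84.3314%


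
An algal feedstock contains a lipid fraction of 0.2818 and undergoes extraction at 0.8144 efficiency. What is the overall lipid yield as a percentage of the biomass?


Y = lipid_content * extraction_eff * 100
= 0.2818 * 0.8144 * 100
= 22.9498%

22.9498%


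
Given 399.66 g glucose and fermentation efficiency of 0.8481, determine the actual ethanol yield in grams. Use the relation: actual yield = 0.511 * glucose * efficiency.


Actual ethanol: m = 0.511 * 399.66 * 0.8481
m = 173.2043 g

173.2043 g


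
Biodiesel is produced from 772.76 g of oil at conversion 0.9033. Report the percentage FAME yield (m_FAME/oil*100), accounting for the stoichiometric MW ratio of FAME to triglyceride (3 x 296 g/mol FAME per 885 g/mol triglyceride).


m_FAME = oil * conv * (3 * 296 / 885) = oil * conv * (888/885)
= 772.76 * 0.9033 * 888 / 885
= 700.4003 g
Y = m_FAME / oil * 100 = conv * (888/885) * 100
= 0.9033 * 888 / 885 * 100
= 90.64%

90.64%


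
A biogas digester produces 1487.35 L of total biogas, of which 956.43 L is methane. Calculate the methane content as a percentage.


CH4% = V_CH4 / V_total * 100
= 956.43 / 1487.35 * 100
= 64.3043%

64.3043%


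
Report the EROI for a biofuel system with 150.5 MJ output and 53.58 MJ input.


EROI = E_out / E_in
= 150.5 / 53.58
= 2.8089

2.8089


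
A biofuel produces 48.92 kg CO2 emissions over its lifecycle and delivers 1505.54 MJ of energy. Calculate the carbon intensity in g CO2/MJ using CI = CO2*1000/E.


CI = CO2 * 1000 / E
= 48.92 * 1000 / 1505.54
= 32.4933 g CO2/MJ

32.4933 g CO2/MJ


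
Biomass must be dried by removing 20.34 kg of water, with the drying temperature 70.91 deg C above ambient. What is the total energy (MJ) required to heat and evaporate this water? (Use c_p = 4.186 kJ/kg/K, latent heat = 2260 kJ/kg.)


E = m_water * (4.186 * dT + 2260) / 1000
= 20.34 * (4.186 * 70.91 + 2260) / 1000
= 52.0059 MJ

52.0059 MJ


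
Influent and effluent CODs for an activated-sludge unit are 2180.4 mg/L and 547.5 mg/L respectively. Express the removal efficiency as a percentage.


eta = (COD_in - COD_out) / COD_in * 100
= (2180.4 - 547.5) / 2180.4 * 100
= 74.8899%

74.8899%


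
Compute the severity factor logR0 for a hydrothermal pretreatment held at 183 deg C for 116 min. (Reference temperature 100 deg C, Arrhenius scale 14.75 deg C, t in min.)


logR0 = log10(t * exp((T - 100) / 14.75))
= log10(116 * exp((183 - 100) / 14.75))
= 4.5083

4.5083


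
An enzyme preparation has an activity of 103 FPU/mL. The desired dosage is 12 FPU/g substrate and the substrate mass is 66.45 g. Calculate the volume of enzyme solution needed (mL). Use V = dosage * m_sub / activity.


V = dosage * m_sub / activity
V = 12 * 66.45 / 103
V = 7.7417 mL

7.7417 mL


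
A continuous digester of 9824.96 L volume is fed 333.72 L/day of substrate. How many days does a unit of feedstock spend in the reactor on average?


HRT = V / Q
= 9824.96 / 333.72
= 29.4407 days

29.4407 days


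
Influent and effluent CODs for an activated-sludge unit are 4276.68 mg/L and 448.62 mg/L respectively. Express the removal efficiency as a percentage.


eta = (COD_in - COD_out) / COD_in * 100
= (4276.68 - 448.62) / 4276.68 * 100
= 89.5101%

89.5101%


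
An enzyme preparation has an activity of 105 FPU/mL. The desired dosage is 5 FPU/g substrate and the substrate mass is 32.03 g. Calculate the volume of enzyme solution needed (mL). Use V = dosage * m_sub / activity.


V = dosage * m_sub / activity
V = 5 * 32.03 / 105
V = 1.5252 mL

1.5252 mL


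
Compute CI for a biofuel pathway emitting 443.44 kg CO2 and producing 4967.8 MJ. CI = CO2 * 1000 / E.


CI = CO2 * 1000 / E
= 443.44 * 1000 / 4967.8
= 89.2629 g CO2/MJ

89.2629 g CO2/MJ


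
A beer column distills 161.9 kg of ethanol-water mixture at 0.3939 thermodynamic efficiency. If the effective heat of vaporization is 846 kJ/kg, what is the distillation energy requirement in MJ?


E = m * 846 / (eta * 1000)
= 161.9 * 846 / (0.3939 * 1000)
= 347.7212 MJ

347.7212 MJ


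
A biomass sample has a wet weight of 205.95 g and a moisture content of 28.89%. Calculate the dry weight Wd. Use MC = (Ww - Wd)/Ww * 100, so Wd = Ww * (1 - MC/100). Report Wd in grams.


Wd = Ww * (1 - MC/100)
= 205.95 * (1 - 28.89/100)
= 146.4510 g

146.4510 g


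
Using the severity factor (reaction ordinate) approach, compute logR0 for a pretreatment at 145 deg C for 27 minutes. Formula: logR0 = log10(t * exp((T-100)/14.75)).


logR0 = log10(t * exp((T - 100) / 14.75))
= log10(27 * exp((145 - 100) / 14.75))
= 2.7563

2.7563


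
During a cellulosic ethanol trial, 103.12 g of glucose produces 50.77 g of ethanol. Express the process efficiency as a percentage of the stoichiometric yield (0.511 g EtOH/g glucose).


Fermentation efficiency = (actual / (0.511 * glucose)) * 100
= (50.77 / (0.511 * 103.12)) * 100
= 96.3481%

96.3481%


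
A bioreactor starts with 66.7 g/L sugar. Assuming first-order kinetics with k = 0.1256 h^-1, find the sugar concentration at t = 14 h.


S = S0 * exp(-k * t)
S = 66.7 * exp(-0.1256 * 14)
S = 11.4938 g/L

11.4938 g/L


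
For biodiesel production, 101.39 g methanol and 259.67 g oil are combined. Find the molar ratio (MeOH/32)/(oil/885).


Molar ratio = n_MeOH / n_oil = (MeOH/32) / (oil/885) = (MeOH * 885) / (32 * oil)
= (101.39 * 885) / (32 * 259.67)
= 10.7986

10.7986


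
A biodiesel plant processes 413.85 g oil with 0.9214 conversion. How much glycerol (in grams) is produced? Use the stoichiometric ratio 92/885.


glycerol = oil * conv * (92/885)
= 413.85 * 0.9214 * 92 / 885
= 39.6402 g

39.6402 g


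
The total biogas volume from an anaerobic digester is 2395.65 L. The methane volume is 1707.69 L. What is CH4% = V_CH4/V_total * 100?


CH4% = V_CH4 / V_total * 100
= 1707.69 / 2395.65 * 100
= 71.2830%

71.2830%


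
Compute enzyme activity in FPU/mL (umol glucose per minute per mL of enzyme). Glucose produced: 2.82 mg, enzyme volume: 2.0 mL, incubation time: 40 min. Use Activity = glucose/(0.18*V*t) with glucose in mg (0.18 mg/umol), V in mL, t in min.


Activity = glucose_mg / (0.18 mg/umol * V_mL * t_min)
= 2.82 / (0.18 * 2.0 * 40)
= 0.1958 FPU/mL

0.1958 FPU/mL


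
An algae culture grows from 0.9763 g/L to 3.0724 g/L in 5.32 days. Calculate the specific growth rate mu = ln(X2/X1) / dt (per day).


mu = ln(X2/X1) / dt
= ln(3.0724/0.9763) / 5.32
= 0.2155 per day

0.2155 per day


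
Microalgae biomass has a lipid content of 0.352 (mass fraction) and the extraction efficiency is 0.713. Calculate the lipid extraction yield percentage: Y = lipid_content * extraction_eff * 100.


Y = lipid_content * extraction_eff * 100
= 0.352 * 0.713 * 100
= 25.0976%

25.0976%


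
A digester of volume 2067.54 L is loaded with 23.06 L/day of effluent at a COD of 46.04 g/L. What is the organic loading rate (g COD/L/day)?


OLR = Q * S / V
= 23.06 * 46.04 / 2067.54
= 0.5135 g/L/day

0.5135 g/L/day


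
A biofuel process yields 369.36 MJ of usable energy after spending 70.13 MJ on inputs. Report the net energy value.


NEV = E_out - E_in
= 369.36 - 70.13
= 299.2300 MJ

299.2300 MJ


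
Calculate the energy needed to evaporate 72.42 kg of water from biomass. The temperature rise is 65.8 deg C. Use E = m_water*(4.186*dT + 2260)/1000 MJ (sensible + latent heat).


E = m_water * (4.186 * dT + 2260) / 1000
= 72.42 * (4.186 * 65.8 + 2260) / 1000
= 183.6165 MJ

183.6165 MJ


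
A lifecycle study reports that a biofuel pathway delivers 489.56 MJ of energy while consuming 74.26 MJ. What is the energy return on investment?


EROI = E_out / E_in
= 489.56 / 74.26
= 6.5925

6.5925


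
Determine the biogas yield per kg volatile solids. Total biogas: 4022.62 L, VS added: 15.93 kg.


Y = V / VS
= 4022.62 / 15.93
= 252.5185 L/kg VS

252.5185 L/kg VS


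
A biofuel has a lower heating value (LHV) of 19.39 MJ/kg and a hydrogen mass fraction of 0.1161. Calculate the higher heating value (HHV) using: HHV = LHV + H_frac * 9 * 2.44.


HHV = LHV + H_frac * 9 * 2.44
= 19.39 + 0.1161 * 9 * 2.44
= 21.9396 MJ/kg

21.9396 MJ/kg


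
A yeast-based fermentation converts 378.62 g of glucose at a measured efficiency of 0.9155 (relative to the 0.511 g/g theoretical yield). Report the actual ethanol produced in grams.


Actual ethanol: m = 0.511 * 378.62 * 0.9155
m = 177.1262 g

177.1262 g


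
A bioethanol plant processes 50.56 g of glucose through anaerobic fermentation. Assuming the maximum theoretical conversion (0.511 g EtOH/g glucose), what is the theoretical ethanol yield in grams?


Theoretical ethanol yield: m_EtOH = 0.511 * m_glucose
m_EtOH = 0.511 * 50.56 = 25.8362 g

25.8362 g


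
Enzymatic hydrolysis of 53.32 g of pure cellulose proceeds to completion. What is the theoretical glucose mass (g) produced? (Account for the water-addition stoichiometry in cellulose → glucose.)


glucose = cellulose * 180/162
= 53.32 * 180/162
= 59.2444 g

59.2444 g


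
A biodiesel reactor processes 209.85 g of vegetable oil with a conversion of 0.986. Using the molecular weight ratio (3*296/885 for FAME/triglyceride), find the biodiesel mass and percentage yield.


m_FAME = oil * conv * (3 * 296 / 885) = oil * conv * (888/885)
= 209.85 * 0.986 * 888 / 885
= 207.6135 g
Y = m_FAME / oil * 100 = conv * (888/885) * 100
= 0.986 * 888 / 885 * 100
= 98.93%

207.6135 g FAME; Y = 98.93%


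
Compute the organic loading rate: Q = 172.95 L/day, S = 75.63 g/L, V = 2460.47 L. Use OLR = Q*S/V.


OLR = Q * S / V
= 172.95 * 75.63 / 2460.47
= 5.3161 g/L/day

5.3161 g/L/day


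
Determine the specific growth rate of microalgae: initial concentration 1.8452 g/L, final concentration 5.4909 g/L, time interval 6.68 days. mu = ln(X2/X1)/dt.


mu = ln(X2/X1) / dt
= ln(5.4909/1.8452) / 6.68
= 0.1632 per day

0.1632 per day


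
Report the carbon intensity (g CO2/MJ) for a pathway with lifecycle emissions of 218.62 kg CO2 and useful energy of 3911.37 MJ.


CI = CO2 * 1000 / E
= 218.62 * 1000 / 3911.37
= 55.8935 g CO2/MJ

55.8935 g CO2/MJ


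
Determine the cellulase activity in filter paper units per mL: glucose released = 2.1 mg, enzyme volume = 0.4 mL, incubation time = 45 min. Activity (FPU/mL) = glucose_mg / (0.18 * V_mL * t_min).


Activity = glucose_mg / (0.18 mg/umol * V_mL * t_min)
= 2.1 / (0.18 * 0.4 * 45)
= 0.6481 FPU/mL

0.6481 FPU/mL


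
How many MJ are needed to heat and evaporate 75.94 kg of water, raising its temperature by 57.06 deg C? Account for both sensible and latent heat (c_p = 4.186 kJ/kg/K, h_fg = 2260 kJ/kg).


E = m_water * (4.186 * dT + 2260) / 1000
= 75.94 * (4.186 * 57.06 + 2260) / 1000
= 189.7629 MJ

189.7629 MJ


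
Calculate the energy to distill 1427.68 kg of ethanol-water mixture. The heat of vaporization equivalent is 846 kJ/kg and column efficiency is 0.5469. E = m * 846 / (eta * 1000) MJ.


E = m * 846 / (eta * 1000)
= 1427.68 * 846 / (0.5469 * 1000)
= 2208.4792 MJ

2208.4792 MJ


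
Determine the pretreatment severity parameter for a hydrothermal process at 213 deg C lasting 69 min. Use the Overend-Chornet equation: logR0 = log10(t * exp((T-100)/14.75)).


logR0 = log10(t * exp((T - 100) / 14.75))
= log10(69 * exp((213 - 100) / 14.75))
= 5.1660

5.1660


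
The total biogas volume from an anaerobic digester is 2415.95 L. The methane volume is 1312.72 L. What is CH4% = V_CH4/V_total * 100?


CH4% = V_CH4 / V_total * 100
= 1312.72 / 2415.95 * 100
= 54.3356%

54.3356%


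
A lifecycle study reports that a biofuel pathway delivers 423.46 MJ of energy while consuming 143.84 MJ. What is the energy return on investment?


EROI = E_out / E_in
= 423.46 / 143.84
= 2.9440

2.9440


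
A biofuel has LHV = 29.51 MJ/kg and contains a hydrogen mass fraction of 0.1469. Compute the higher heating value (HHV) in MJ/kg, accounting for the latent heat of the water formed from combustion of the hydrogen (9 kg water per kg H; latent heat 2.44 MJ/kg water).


HHV = LHV + H_frac * 9 * 2.44
= 29.51 + 0.1469 * 9 * 2.44
= 32.7359 MJ/kg

32.7359 MJ/kg


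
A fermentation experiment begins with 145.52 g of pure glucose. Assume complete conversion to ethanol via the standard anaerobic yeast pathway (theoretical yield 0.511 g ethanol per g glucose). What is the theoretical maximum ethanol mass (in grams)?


Theoretical ethanol yield: m_EtOH = 0.511 * m_glucose
m_EtOH = 0.511 * 145.52 = 74.3607 g

74.3607 g


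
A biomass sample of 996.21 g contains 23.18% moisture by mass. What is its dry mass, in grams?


Wd = Ww * (1 - MC/100)
= 996.21 * (1 - 23.18/100)
= 765.2885 g

765.2885 g


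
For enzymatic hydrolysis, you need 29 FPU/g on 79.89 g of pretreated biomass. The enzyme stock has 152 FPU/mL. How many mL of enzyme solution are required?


V = dosage * m_sub / activity
V = 29 * 79.89 / 152
V = 15.2422 mL

15.2422 mL


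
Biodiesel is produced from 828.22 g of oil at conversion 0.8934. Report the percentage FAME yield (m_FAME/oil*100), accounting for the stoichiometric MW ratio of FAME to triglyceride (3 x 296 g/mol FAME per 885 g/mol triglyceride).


m_FAME = oil * conv * (3 * 296 / 885) = oil * conv * (888/885)
= 828.22 * 0.8934 * 888 / 885
= 742.4400 g
Y = m_FAME / oil * 100 = conv * (888/885) * 100
= 0.8934 * 888 / 885 * 100
= 89.64%

89.64%


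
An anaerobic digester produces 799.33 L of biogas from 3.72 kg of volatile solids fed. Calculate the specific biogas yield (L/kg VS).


Y = V / VS
= 799.33 / 3.72
= 214.8737 L/kg VS

214.8737 L/kg VS


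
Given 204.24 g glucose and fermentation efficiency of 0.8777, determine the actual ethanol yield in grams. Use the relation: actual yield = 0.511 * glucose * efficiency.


Actual ethanol: m = 0.511 * 204.24 * 0.8777
m = 91.6026 g

91.6026 g


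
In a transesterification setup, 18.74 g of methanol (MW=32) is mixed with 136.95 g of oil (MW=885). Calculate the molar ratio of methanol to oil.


Molar ratio = n_MeOH / n_oil = (MeOH/32) / (oil/885) = (MeOH * 885) / (32 * oil)
= (18.74 * 885) / (32 * 136.95)
= 3.7844

3.7844


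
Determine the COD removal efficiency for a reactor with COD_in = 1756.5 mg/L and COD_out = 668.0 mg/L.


eta = (COD_in - COD_out) / COD_in * 100
= (1756.5 - 668.0) / 1756.5 * 100
= 61.9698%

61.9698%


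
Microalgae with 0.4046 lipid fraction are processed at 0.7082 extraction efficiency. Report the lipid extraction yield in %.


Y = lipid_content * extraction_eff * 100
= 0.4046 * 0.7082 * 100
= 28.6538%

28.6538%


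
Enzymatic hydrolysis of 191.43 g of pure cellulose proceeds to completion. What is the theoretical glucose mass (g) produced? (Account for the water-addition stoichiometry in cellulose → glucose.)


glucose = cellulose * 180/162
= 191.43 * 180/162
= 212.7000 g

212.7000 g


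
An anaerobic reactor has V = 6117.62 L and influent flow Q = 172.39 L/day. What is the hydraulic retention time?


HRT = V / Q
= 6117.62 / 172.39
= 35.4871 days

35.4871 days


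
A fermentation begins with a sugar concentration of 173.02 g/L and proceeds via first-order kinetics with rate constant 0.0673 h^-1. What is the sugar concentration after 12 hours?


S = S0 * exp(-k * t)
S = 173.02 * exp(-0.0673 * 12)
S = 77.1543 g/L

77.1543 g/L


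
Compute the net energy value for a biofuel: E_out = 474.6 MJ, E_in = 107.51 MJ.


NEV = E_out - E_in
= 474.6 - 107.51
= 367.0900 MJ

367.0900 MJ


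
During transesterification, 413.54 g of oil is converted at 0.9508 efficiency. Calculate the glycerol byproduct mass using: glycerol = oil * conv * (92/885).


glycerol = oil * conv * (92/885)
= 413.54 * 0.9508 * 92 / 885
= 40.8744 g

40.8744 g


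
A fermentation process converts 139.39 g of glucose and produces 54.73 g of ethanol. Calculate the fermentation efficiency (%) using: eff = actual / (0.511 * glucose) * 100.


Fermentation efficiency = (actual / (0.511 * glucose)) * 100
= (54.73 / (0.511 * 139.39)) * 100
= 76.8374%

76.8374%


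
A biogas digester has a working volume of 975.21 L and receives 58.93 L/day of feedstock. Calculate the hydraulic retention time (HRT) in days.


HRT = V / Q
= 975.21 / 58.93
= 16.5486 days

16.5486 days


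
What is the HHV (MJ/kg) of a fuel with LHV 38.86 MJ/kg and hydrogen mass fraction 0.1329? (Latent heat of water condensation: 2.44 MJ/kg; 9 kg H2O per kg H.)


HHV = LHV + H_frac * 9 * 2.44
= 38.86 + 0.1329 * 9 * 2.44
= 41.7785 MJ/kg

41.7785 MJ/kg


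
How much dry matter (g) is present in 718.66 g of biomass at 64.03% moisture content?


Wd = Ww * (1 - MC/100)
= 718.66 * (1 - 64.03/100)
= 258.5020 g

258.5020 g


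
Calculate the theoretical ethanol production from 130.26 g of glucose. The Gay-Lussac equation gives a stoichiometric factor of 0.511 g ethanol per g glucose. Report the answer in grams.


Theoretical ethanol yield: m_EtOH = 0.511 * m_glucose
m_EtOH = 0.511 * 130.26 = 66.5629 g

66.5629 g


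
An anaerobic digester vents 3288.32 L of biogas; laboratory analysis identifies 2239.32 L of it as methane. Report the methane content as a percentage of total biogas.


CH4% = V_CH4 / V_total * 100
= 2239.32 / 3288.32 * 100
= 68.0992%

68.0992%


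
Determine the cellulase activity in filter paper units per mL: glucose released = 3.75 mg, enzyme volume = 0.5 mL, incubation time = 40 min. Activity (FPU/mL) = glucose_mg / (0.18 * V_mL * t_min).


Activity = glucose_mg / (0.18 mg/umol * V_mL * t_min)
= 3.75 / (0.18 * 0.5 * 40)
= 1.0417 FPU/mL

1.0417 FPU/mL


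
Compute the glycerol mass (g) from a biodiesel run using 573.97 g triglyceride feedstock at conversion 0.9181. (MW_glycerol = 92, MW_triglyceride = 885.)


glycerol = oil * conv * (92/885)
= 573.97 * 0.9181 * 92 / 885
= 54.7802 g

54.7802 g


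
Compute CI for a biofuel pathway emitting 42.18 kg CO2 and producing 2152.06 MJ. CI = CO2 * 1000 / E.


CI = CO2 * 1000 / E
= 42.18 * 1000 / 2152.06
= 19.5998 g CO2/MJ

19.5998 g CO2/MJ


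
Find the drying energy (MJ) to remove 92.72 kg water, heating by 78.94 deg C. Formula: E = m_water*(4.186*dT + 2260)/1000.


E = m_water * (4.186 * dT + 2260) / 1000
= 92.72 * (4.186 * 78.94 + 2260) / 1000
= 240.1859 MJ

240.1859 MJ


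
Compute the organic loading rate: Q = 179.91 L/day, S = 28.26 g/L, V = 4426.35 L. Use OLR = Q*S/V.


OLR = Q * S / V
= 179.91 * 28.26 / 4426.35
= 1.1486 g/L/day

1.1486 g/L/day


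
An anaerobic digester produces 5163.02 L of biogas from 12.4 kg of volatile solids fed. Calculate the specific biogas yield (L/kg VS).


Y = V / VS
= 5163.02 / 12.4
= 416.3726 L/kg VS

416.3726 L/kg VS


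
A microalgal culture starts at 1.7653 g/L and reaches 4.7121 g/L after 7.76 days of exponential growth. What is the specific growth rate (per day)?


mu = ln(X2/X1) / dt
= ln(4.7121/1.7653) / 7.76
= 0.1265 per day

0.1265 per day


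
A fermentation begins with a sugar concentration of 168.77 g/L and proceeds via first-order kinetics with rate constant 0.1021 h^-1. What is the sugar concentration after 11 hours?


S = S0 * exp(-k * t)
S = 168.77 * exp(-0.1021 * 11)
S = 54.8958 g/L

54.8958 g/L


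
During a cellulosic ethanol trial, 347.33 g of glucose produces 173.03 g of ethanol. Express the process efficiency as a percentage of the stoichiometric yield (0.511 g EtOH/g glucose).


Fermentation efficiency = (actual / (0.511 * glucose)) * 100
= (173.03 / (0.511 * 347.33)) * 100
= 97.4896%

97.4896%


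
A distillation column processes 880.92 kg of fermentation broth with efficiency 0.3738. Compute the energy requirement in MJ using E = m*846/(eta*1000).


E = m * 846 / (eta * 1000)
= 880.92 * 846 / (0.3738 * 1000)
= 1993.7355 MJ

1993.7355 MJ


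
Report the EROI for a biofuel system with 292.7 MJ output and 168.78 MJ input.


EROI = E_out / E_in
= 292.7 / 168.78
= 1.7342

1.7342


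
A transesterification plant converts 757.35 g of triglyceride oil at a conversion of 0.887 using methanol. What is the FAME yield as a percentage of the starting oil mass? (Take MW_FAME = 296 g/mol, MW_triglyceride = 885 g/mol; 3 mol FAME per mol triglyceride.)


m_FAME = oil * conv * (3 * 296 / 885) = oil * conv * (888/885)
= 757.35 * 0.887 * 888 / 885
= 674.0466 g
Y = m_FAME / oil * 100 = conv * (888/885) * 100
= 0.887 * 888 / 885 * 100
= 89.00%

89.00%


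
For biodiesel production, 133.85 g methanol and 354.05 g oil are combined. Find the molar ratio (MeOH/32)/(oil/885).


Molar ratio = n_MeOH / n_oil = (MeOH/32) / (oil/885) = (MeOH * 885) / (32 * oil)
= (133.85 * 885) / (32 * 354.05)
= 10.4556

10.4556


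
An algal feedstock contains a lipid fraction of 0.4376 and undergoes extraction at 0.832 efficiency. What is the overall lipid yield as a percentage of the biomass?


Y = lipid_content * extraction_eff * 100
= 0.4376 * 0.832 * 100
= 36.4083%

36.4083%


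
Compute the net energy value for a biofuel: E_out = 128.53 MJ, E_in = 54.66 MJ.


NEV = E_out - E_in
= 128.53 - 54.66
= 73.8700 MJ

73.8700 MJ


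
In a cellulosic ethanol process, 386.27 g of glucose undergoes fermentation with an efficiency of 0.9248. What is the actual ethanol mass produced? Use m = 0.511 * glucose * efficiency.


Actual ethanol: m = 0.511 * 386.27 * 0.9248
m = 182.5407 g

182.5407 g


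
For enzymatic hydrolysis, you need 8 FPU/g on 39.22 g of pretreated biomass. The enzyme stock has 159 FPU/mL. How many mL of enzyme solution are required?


V = dosage * m_sub / activity
V = 8 * 39.22 / 159
V = 1.9733 mL

1.9733 mL


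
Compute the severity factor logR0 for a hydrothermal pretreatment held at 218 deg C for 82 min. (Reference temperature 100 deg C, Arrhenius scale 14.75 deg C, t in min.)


logR0 = log10(t * exp((T - 100) / 14.75))
= log10(82 * exp((218 - 100) / 14.75))
= 5.3882

5.3882


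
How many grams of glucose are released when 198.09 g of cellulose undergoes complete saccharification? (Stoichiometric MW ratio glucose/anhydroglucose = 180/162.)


glucose = cellulose * 180/162
= 198.09 * 180/162
= 220.1000 g

220.1000 g


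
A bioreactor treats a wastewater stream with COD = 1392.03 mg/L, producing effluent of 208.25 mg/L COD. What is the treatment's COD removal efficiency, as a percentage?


eta = (COD_in - COD_out) / COD_in * 100
= (1392.03 - 208.25) / 1392.03 * 100
= 85.0398%

85.0398%


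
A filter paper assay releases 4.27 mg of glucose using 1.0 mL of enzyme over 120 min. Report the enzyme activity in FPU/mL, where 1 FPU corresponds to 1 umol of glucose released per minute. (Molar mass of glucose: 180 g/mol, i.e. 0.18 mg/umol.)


Activity = glucose_mg / (0.18 mg/umol * V_mL * t_min)
= 4.27 / (0.18 * 1.0 * 120)
= 0.1977 FPU/mL

0.1977 FPU/mL


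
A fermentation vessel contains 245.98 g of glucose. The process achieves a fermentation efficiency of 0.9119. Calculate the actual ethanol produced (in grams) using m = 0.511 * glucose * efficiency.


Actual ethanol: m = 0.511 * 245.98 * 0.9119
m = 114.6220 g

114.6220 g


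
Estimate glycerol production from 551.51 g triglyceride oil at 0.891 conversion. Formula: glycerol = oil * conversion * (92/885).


glycerol = oil * conv * (92/885)
= 551.51 * 0.891 * 92 / 885
= 51.0829 g

51.0829 g


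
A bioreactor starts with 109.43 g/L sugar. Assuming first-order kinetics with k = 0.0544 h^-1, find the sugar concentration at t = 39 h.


S = S0 * exp(-k * t)
S = 109.43 * exp(-0.0544 * 39)
S = 13.1141 g/L

13.1141 g/L


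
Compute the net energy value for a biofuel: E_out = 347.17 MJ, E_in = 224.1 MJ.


NEV = E_out - E_in
= 347.17 - 224.1
= 123.0700 MJ

123.0700 MJ


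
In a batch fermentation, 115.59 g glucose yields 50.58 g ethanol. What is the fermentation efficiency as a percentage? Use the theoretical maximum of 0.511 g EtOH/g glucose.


Fermentation efficiency = (actual / (0.511 * glucose)) * 100
= (50.58 / (0.511 * 115.59)) * 100
= 85.6323%

85.6323%


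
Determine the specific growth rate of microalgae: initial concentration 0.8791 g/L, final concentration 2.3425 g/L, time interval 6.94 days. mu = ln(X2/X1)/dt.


mu = ln(X2/X1) / dt
= ln(2.3425/0.8791) / 6.94
= 0.1412 per day

0.1412 per day


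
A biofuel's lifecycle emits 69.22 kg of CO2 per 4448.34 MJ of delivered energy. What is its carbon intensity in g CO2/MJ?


CI = CO2 * 1000 / E
= 69.22 * 1000 / 4448.34
= 15.5609 g CO2/MJ

15.5609 g CO2/MJ


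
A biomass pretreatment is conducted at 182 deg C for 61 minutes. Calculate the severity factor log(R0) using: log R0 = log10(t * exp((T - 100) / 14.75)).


logR0 = log10(t * exp((T - 100) / 14.75))
= log10(61 * exp((182 - 100) / 14.75))
= 4.1997

4.1997


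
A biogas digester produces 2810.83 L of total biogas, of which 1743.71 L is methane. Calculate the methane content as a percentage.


CH4% = V_CH4 / V_total * 100
= 1743.71 / 2810.83 * 100
= 62.0354%

62.0354%


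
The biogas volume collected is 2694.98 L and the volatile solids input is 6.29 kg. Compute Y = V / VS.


Y = V / VS
= 2694.98 / 6.29
= 428.4547 L/kg VS

428.4547 L/kg VS


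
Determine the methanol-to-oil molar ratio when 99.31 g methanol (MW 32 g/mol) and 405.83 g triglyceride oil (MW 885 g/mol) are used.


Molar ratio = n_MeOH / n_oil = (MeOH/32) / (oil/885) = (MeOH * 885) / (32 * oil)
= (99.31 * 885) / (32 * 405.83)
= 6.7677

6.7677


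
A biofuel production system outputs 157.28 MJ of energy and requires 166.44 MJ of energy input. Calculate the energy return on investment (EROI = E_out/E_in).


EROI = E_out / E_in
= 157.28 / 166.44
= 0.9450

0.9450


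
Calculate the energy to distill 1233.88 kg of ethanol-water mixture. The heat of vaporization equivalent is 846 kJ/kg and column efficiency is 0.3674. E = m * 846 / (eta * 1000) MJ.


E = m * 846 / (eta * 1000)
= 1233.88 * 846 / (0.3674 * 1000)
= 2841.2152 MJ

2841.2152 MJ


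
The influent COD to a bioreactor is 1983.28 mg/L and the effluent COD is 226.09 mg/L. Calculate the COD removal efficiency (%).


eta = (COD_in - COD_out) / COD_in * 100
= (1983.28 - 226.09) / 1983.28 * 100
= 88.6002%

88.6002%


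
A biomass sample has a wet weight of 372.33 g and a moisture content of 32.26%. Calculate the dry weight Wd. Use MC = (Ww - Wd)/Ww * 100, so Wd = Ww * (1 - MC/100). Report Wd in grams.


Wd = Ww * (1 - MC/100)
= 372.33 * (1 - 32.26/100)
= 252.2163 g

252.2163 g


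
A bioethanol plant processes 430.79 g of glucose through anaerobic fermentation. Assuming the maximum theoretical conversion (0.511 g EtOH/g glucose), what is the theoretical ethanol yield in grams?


Theoretical ethanol yield: m_EtOH = 0.511 * m_glucose
m_EtOH = 0.511 * 430.79 = 220.1337 g

220.1337 g


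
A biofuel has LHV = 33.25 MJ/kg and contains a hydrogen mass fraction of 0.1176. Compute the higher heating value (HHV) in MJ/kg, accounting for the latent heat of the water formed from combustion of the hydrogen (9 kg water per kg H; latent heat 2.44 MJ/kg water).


HHV = LHV + H_frac * 9 * 2.44
= 33.25 + 0.1176 * 9 * 2.44
= 35.8325 MJ/kg

35.8325 MJ/kg


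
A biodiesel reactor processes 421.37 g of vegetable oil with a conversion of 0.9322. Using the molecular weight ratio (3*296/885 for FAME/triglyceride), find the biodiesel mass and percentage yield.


m_FAME = oil * conv * (3 * 296 / 885) = oil * conv * (888/885)
= 421.37 * 0.9322 * 888 / 885
= 394.1326 g
Y = m_FAME / oil * 100 = conv * (888/885) * 100
= 0.9322 * 888 / 885 * 100
= 93.54%

394.1326 g FAME; Y = 93.54%


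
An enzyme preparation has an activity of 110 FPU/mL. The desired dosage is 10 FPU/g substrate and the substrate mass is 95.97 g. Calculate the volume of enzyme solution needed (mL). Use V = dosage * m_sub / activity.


V = dosage * m_sub / activity
V = 10 * 95.97 / 110
V = 8.7245 mL

8.7245 mL


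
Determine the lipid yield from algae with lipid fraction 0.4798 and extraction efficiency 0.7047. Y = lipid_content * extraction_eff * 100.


Y = lipid_content * extraction_eff * 100
= 0.4798 * 0.7047 * 100
= 33.8115%

33.8115%


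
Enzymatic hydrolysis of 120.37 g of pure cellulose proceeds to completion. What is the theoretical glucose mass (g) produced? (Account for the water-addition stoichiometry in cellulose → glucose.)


glucose = cellulose * 180/162
= 120.37 * 180/162
= 133.7444 g

133.7444 g


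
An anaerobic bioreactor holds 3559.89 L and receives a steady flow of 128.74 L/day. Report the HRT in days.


HRT = V / Q
= 3559.89 / 128.74
= 27.6518 days

27.6518 days


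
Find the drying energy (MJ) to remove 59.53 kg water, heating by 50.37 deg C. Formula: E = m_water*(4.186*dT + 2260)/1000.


E = m_water * (4.186 * dT + 2260) / 1000
= 59.53 * (4.186 * 50.37 + 2260) / 1000
= 147.0896 MJ

147.0896 MJ


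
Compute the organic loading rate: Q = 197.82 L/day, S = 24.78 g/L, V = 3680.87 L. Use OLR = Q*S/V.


OLR = Q * S / V
= 197.82 * 24.78 / 3680.87
= 1.3317 g/L/day

1.3317 g/L/day


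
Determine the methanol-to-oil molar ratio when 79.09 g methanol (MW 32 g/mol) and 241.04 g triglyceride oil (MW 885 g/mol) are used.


Molar ratio = n_MeOH / n_oil = (MeOH/32) / (oil/885) = (MeOH * 885) / (32 * oil)
= (79.09 * 885) / (32 * 241.04)
= 9.0746

9.0746


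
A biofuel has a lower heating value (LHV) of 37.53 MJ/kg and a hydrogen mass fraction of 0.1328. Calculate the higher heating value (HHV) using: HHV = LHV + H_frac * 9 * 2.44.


HHV = LHV + H_frac * 9 * 2.44
= 37.53 + 0.1328 * 9 * 2.44
= 40.4463 MJ/kg

40.4463 MJ/kg
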